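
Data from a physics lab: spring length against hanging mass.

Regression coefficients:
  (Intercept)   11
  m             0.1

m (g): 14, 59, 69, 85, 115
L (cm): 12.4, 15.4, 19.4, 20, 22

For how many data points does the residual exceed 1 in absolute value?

m=14: L̂ = 11 + 0.1·14 = 12.4; r = 12.4 − 12.4 = 0
m=59: L̂ = 11 + 0.1·59 = 16.9; r = 15.4 − 16.9 = -1.5
m=69: L̂ = 11 + 0.1·69 = 17.9; r = 19.4 − 17.9 = 1.5
m=85: L̂ = 11 + 0.1·85 = 19.5; r = 20 − 19.5 = 0.5
m=115: L̂ = 11 + 0.1·115 = 22.5; r = 22 − 22.5 = -0.5
|r| > 1: m=59 (|r|=1.5), m=69 (|r|=1.5) → 2

2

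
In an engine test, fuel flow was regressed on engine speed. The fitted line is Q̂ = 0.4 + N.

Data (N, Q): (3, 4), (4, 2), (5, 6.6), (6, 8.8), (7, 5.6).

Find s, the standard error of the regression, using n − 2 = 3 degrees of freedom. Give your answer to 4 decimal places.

s = 2.3495

N=3: Q̂ = 0.4 + 3 = 3.4; e = 4 − 3.4 = 0.6
N=4: Q̂ = 0.4 + 4 = 4.4; e = 2 − 4.4 = -2.4
N=5: Q̂ = 0.4 + 5 = 5.4; e = 6.6 − 5.4 = 1.2
N=6: Q̂ = 0.4 + 6 = 6.4; e = 8.8 − 6.4 = 2.4
N=7: Q̂ = 0.4 + 7 = 7.4; e = 5.6 − 7.4 = -1.8
SSE = 0.36 + 5.76 + 1.44 + 5.76 + 3.24 = 16.56
s = √(16.56/3) = √5.52 ≈ 2.3495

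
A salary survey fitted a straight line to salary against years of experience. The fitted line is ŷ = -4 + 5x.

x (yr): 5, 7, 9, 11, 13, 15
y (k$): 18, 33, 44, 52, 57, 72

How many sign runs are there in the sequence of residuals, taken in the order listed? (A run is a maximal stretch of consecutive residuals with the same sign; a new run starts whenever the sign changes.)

4 runs

x=5: ŷ = -4 + 5·5 = 21; r = 18 − 21 = -3
x=7: ŷ = -4 + 5·7 = 31; r = 33 − 31 = 2
x=9: ŷ = -4 + 5·9 = 41; r = 44 − 41 = 3
x=11: ŷ = -4 + 5·11 = 51; r = 52 − 51 = 1
x=13: ŷ = -4 + 5·13 = 61; r = 57 − 61 = -4
x=15: ŷ = -4 + 5·15 = 71; r = 72 − 71 = 1
Signs: − + + + − +
Runs: −×1, +×3, −×1, +×1 → 4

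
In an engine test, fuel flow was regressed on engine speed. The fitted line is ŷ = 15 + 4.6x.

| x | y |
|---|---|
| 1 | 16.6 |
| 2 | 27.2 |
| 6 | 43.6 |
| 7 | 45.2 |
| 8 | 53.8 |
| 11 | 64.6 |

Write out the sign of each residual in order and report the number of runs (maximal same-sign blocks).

x=1: ŷ = 15 + 4.6·1 = 19.6; r = 16.6 − 19.6 = -3
x=2: ŷ = 15 + 4.6·2 = 24.2; r = 27.2 − 24.2 = 3
x=6: ŷ = 15 + 4.6·6 = 42.6; r = 43.6 − 42.6 = 1
x=7: ŷ = 15 + 4.6·7 = 47.2; r = 45.2 − 47.2 = -2
x=8: ŷ = 15 + 4.6·8 = 51.8; r = 53.8 − 51.8 = 2
x=11: ŷ = 15 + 4.6·11 = 65.6; r = 64.6 − 65.6 = -1
Signs: − + + − + −
Runs: −×1, +×2, −×1, +×1, −×1 → 5

5 runs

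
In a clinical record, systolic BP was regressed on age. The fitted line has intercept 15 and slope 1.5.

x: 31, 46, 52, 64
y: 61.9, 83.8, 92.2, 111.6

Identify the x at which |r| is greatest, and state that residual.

x = 52, r = -0.8

x=31: ŷ = 15 + 1.5·31 = 61.5; r = 61.9 − 61.5 = 0.4
x=46: ŷ = 15 + 1.5·46 = 84; r = 83.8 − 84 = -0.2
x=52: ŷ = 15 + 1.5·52 = 93; r = 92.2 − 93 = -0.8
x=64: ŷ = 15 + 1.5·64 = 111; r = 111.6 − 111 = 0.6
Largest |r| is 0.8 at x = 52, residual -0.8.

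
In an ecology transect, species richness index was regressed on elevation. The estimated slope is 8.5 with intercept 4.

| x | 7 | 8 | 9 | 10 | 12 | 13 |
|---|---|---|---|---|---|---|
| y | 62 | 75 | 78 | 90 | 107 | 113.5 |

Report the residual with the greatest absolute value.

e = 3

x=7: ŷ = 4 + 8.5·7 = 63.5; e = 62 − 63.5 = -1.5
x=8: ŷ = 4 + 8.5·8 = 72; e = 75 − 72 = 3
x=9: ŷ = 4 + 8.5·9 = 80.5; e = 78 − 80.5 = -2.5
x=10: ŷ = 4 + 8.5·10 = 89; e = 90 − 89 = 1
x=12: ŷ = 4 + 8.5·12 = 106; e = 107 − 106 = 1
x=13: ŷ = 4 + 8.5·13 = 114.5; e = 113.5 − 114.5 = -1
Largest |e| is 3 at x = 8, residual 3.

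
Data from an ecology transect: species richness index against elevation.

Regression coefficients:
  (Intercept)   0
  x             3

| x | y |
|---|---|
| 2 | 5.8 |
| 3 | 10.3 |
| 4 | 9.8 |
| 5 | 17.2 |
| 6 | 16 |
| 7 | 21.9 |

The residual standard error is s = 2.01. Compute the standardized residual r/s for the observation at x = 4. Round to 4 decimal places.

ŷ = 3·4 = 12
r = 9.8 − 12 = -2.2
r/s = -2.2 / 2.01 = -1.0945

-1.0945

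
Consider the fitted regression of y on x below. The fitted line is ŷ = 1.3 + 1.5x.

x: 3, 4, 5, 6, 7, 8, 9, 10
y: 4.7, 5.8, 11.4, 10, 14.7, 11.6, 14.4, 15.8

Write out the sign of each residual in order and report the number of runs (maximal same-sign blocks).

x=3: ŷ = 1.3 + 1.5·3 = 5.8; e = 4.7 − 5.8 = -1.1
x=4: ŷ = 1.3 + 1.5·4 = 7.3; e = 5.8 − 7.3 = -1.5
x=5: ŷ = 1.3 + 1.5·5 = 8.8; e = 11.4 − 8.8 = 2.6
x=6: ŷ = 1.3 + 1.5·6 = 10.3; e = 10 − 10.3 = -0.3
x=7: ŷ = 1.3 + 1.5·7 = 11.8; e = 14.7 − 11.8 = 2.9
x=8: ŷ = 1.3 + 1.5·8 = 13.3; e = 11.6 − 13.3 = -1.7
x=9: ŷ = 1.3 + 1.5·9 = 14.8; e = 14.4 − 14.8 = -0.4
x=10: ŷ = 1.3 + 1.5·10 = 16.3; e = 15.8 − 16.3 = -0.5
Signs: − − + − + − − −
Runs: −×2, +×1, −×1, +×1, −×3 → 5

5 runs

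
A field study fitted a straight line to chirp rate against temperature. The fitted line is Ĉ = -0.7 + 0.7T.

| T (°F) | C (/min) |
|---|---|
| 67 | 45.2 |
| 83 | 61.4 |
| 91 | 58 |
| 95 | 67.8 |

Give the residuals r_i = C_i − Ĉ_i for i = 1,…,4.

T=67: Ĉ = -0.7 + 0.7·67 = 46.2; r = 45.2 − 46.2 = -1
T=83: Ĉ = -0.7 + 0.7·83 = 57.4; r = 61.4 − 57.4 = 4
T=91: Ĉ = -0.7 + 0.7·91 = 63; r = 58 − 63 = -5
T=95: Ĉ = -0.7 + 0.7·95 = 65.8; r = 67.8 − 65.8 = 2

-1, 4, -5, 2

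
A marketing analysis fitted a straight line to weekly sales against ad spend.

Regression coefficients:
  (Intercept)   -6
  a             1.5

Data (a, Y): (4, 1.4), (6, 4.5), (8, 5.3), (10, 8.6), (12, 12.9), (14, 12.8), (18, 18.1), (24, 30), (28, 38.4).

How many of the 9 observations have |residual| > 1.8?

3

a=4: ŷ = -6 + 1.5·4 = 0; e = 1.4 − 0 = 1.4
a=6: ŷ = -6 + 1.5·6 = 3; e = 4.5 − 3 = 1.5
a=8: ŷ = -6 + 1.5·8 = 6; e = 5.3 − 6 = -0.7
a=10: ŷ = -6 + 1.5·10 = 9; e = 8.6 − 9 = -0.4
a=12: ŷ = -6 + 1.5·12 = 12; e = 12.9 − 12 = 0.9
a=14: ŷ = -6 + 1.5·14 = 15; e = 12.8 − 15 = -2.2
a=18: ŷ = -6 + 1.5·18 = 21; e = 18.1 − 21 = -2.9
a=24: ŷ = -6 + 1.5·24 = 30; e = 30 − 30 = 0
a=28: ŷ = -6 + 1.5·28 = 36; e = 38.4 − 36 = 2.4
|e| > 1.8: a=14 (|e|=2.2), a=18 (|e|=2.9), a=28 (|e|=2.4) → 3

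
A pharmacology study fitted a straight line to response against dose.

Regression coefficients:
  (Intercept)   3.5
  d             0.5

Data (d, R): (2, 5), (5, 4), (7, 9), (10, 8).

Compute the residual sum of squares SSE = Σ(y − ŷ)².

d=2: ŷ = 3.5 + 0.5·2 = 4.5; e = 5 − 4.5 = 0.5
d=5: ŷ = 3.5 + 0.5·5 = 6; e = 4 − 6 = -2
d=7: ŷ = 3.5 + 0.5·7 = 7; e = 9 − 7 = 2
d=10: ŷ = 3.5 + 0.5·10 = 8.5; e = 8 − 8.5 = -0.5
SSE = 0.25 + 4 + 4 + 0.25 = 8.5

SSE = 8.5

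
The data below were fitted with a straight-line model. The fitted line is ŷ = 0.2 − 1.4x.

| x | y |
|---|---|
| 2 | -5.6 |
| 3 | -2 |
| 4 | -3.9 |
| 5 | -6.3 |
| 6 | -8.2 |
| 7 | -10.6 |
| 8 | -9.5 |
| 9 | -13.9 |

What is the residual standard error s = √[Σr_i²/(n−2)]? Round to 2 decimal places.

x=2: ŷ = 0.2 − 1.4·2 = -2.6; r = -5.6 − (-2.6) = -3
x=3: ŷ = 0.2 − 1.4·3 = -4; r = -2 − (-4) = 2
x=4: ŷ = 0.2 − 1.4·4 = -5.4; r = -3.9 − (-5.4) = 1.5
x=5: ŷ = 0.2 − 1.4·5 = -6.8; r = -6.3 − (-6.8) = 0.5
x=6: ŷ = 0.2 − 1.4·6 = -8.2; r = -8.2 − (-8.2) = 0
x=7: ŷ = 0.2 − 1.4·7 = -9.6; r = -10.6 − (-9.6) = -1
x=8: ŷ = 0.2 − 1.4·8 = -11; r = -9.5 − (-11) = 1.5
x=9: ŷ = 0.2 − 1.4·9 = -12.4; r = -13.9 − (-12.4) = -1.5
SSE = 9 + 4 + 2.25 + 0.25 + 0 + 1 + 2.25 + 2.25 = 21
s = √(21/6) = √3.5 ≈ 1.87

s = 1.87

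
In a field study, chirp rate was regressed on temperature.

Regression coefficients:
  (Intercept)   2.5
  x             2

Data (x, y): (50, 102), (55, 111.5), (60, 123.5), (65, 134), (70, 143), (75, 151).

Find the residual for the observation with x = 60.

e = 1

ŷ = 2.5 + 2·60 = 122.5
e = 123.5 − 122.5 = 1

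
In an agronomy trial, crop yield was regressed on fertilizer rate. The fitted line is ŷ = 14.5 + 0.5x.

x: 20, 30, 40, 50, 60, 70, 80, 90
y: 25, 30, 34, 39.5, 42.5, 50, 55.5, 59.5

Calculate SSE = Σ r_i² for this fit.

SSE = 6

x=20: ŷ = 14.5 + 0.5·20 = 24.5; r = 25 − 24.5 = 0.5
x=30: ŷ = 14.5 + 0.5·30 = 29.5; r = 30 − 29.5 = 0.5
x=40: ŷ = 14.5 + 0.5·40 = 34.5; r = 34 − 34.5 = -0.5
x=50: ŷ = 14.5 + 0.5·50 = 39.5; r = 39.5 − 39.5 = 0
x=60: ŷ = 14.5 + 0.5·60 = 44.5; r = 42.5 − 44.5 = -2
x=70: ŷ = 14.5 + 0.5·70 = 49.5; r = 50 − 49.5 = 0.5
x=80: ŷ = 14.5 + 0.5·80 = 54.5; r = 55.5 − 54.5 = 1
x=90: ŷ = 14.5 + 0.5·90 = 59.5; r = 59.5 − 59.5 = 0
SSE = 0.25 + 0.25 + 0.25 + 0 + 4 + 0.25 + 1 + 0 = 6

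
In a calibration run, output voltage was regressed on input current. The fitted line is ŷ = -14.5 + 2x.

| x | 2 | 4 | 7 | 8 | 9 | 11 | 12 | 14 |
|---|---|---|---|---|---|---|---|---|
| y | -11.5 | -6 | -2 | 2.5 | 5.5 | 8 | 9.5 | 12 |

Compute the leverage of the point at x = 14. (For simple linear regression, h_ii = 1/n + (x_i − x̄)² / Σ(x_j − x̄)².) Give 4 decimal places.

h = 0.4029

x̄ = (2 + 4 + 7 + 8 + 9 + 11 + 12 + 14)/8 = 8.375
Σ(x − x̄)² = 40.6406 + 19.1406 + 1.89062 + 0.140625 + 0.390625 + 6.89062 + 13.1406 + 31.6406 = 113.875
h = 1/8 + (5.625)²/113.875 = 0.125 + 0.277854 = 0.4029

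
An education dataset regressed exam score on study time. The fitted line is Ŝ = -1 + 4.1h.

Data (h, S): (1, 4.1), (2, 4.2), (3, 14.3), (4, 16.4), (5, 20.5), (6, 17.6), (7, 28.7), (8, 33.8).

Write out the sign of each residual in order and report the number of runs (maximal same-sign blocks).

h=1: Ŝ = -1 + 4.1·1 = 3.1; e = 4.1 − 3.1 = 1
h=2: Ŝ = -1 + 4.1·2 = 7.2; e = 4.2 − 7.2 = -3
h=3: Ŝ = -1 + 4.1·3 = 11.3; e = 14.3 − 11.3 = 3
h=4: Ŝ = -1 + 4.1·4 = 15.4; e = 16.4 − 15.4 = 1
h=5: Ŝ = -1 + 4.1·5 = 19.5; e = 20.5 − 19.5 = 1
h=6: Ŝ = -1 + 4.1·6 = 23.6; e = 17.6 − 23.6 = -6
h=7: Ŝ = -1 + 4.1·7 = 27.7; e = 28.7 − 27.7 = 1
h=8: Ŝ = -1 + 4.1·8 = 31.8; e = 33.8 − 31.8 = 2
Signs: + − + + + − + +
Runs: +×1, −×1, +×3, −×1, +×2 → 5

5 runs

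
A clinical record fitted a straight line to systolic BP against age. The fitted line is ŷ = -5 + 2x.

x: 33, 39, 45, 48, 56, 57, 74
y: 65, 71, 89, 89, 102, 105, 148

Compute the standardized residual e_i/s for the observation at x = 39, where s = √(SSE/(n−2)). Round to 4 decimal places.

x=33: ŷ = -5 + 2·33 = 61; e = 65 − 61 = 4
x=39: ŷ = -5 + 2·39 = 73; e = 71 − 73 = -2
x=45: ŷ = -5 + 2·45 = 85; e = 89 − 85 = 4
x=48: ŷ = -5 + 2·48 = 91; e = 89 − 91 = -2
x=56: ŷ = -5 + 2·56 = 107; e = 102 − 107 = -5
x=57: ŷ = -5 + 2·57 = 109; e = 105 − 109 = -4
x=74: ŷ = -5 + 2·74 = 143; e = 148 − 143 = 5
SSE = 16 + 4 + 16 + 4 + 25 + 16 + 25 = 106
s = √(106/5) = 4.60435
e/s = -2 / 4.60435 = -0.4344

-0.4344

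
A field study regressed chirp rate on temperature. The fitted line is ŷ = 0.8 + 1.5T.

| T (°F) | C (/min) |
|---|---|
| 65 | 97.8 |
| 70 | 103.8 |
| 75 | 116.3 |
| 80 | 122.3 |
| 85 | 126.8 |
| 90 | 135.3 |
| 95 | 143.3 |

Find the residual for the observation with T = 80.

e = 1.5

ŷ = 0.8 + 1.5·80 = 120.8
e = 122.3 − 120.8 = 1.5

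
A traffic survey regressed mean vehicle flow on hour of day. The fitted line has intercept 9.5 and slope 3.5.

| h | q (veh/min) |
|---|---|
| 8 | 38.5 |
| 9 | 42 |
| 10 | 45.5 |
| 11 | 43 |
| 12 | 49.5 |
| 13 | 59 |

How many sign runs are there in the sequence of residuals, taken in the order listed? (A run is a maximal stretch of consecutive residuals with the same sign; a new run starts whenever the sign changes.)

h=8: q̂ = 9.5 + 3.5·8 = 37.5; r = 38.5 − 37.5 = 1
h=9: q̂ = 9.5 + 3.5·9 = 41; r = 42 − 41 = 1
h=10: q̂ = 9.5 + 3.5·10 = 44.5; r = 45.5 − 44.5 = 1
h=11: q̂ = 9.5 + 3.5·11 = 48; r = 43 − 48 = -5
h=12: q̂ = 9.5 + 3.5·12 = 51.5; r = 49.5 − 51.5 = -2
h=13: q̂ = 9.5 + 3.5·13 = 55; r = 59 − 55 = 4
Signs: + + + − − +
Runs: +×3, −×2, +×1 → 3

3 runs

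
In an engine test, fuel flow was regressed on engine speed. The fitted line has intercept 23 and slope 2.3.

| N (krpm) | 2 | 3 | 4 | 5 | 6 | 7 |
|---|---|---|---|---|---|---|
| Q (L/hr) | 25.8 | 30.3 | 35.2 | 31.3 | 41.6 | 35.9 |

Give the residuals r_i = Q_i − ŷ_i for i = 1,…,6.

-1.8, 0.4, 3, -3.2, 4.8, -3.2

N=2: ŷ = 23 + 2.3·2 = 27.6; r = 25.8 − 27.6 = -1.8
N=3: ŷ = 23 + 2.3·3 = 29.9; r = 30.3 − 29.9 = 0.4
N=4: ŷ = 23 + 2.3·4 = 32.2; r = 35.2 − 32.2 = 3
N=5: ŷ = 23 + 2.3·5 = 34.5; r = 31.3 − 34.5 = -3.2
N=6: ŷ = 23 + 2.3·6 = 36.8; r = 41.6 − 36.8 = 4.8
N=7: ŷ = 23 + 2.3·7 = 39.1; r = 35.9 − 39.1 = -3.2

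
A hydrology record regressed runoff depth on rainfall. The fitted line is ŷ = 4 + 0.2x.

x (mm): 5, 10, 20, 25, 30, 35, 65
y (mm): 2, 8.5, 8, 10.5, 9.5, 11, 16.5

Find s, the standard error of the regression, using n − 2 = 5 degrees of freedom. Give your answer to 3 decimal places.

s = 1.897

x=5: ŷ = 4 + 0.2·5 = 5; r = 2 − 5 = -3
x=10: ŷ = 4 + 0.2·10 = 6; r = 8.5 − 6 = 2.5
x=20: ŷ = 4 + 0.2·20 = 8; r = 8 − 8 = 0
x=25: ŷ = 4 + 0.2·25 = 9; r = 10.5 − 9 = 1.5
x=30: ŷ = 4 + 0.2·30 = 10; r = 9.5 − 10 = -0.5
x=35: ŷ = 4 + 0.2·35 = 11; r = 11 − 11 = 0
x=65: ŷ = 4 + 0.2·65 = 17; r = 16.5 − 17 = -0.5
SSE = 9 + 6.25 + 0 + 2.25 + 0.25 + 0 + 0.25 = 18
s = √(18/5) = √3.6 ≈ 1.897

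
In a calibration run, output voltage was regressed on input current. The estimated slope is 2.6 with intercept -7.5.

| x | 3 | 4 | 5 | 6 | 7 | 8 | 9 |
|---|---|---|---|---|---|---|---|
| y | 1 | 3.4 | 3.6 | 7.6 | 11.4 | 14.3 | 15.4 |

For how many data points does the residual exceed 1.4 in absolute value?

1

x=3: ŷ = -7.5 + 2.6·3 = 0.3; r = 1 − 0.3 = 0.7
x=4: ŷ = -7.5 + 2.6·4 = 2.9; r = 3.4 − 2.9 = 0.5
x=5: ŷ = -7.5 + 2.6·5 = 5.5; r = 3.6 − 5.5 = -1.9
x=6: ŷ = -7.5 + 2.6·6 = 8.1; r = 7.6 − 8.1 = -0.5
x=7: ŷ = -7.5 + 2.6·7 = 10.7; r = 11.4 − 10.7 = 0.7
x=8: ŷ = -7.5 + 2.6·8 = 13.3; r = 14.3 − 13.3 = 1
x=9: ŷ = -7.5 + 2.6·9 = 15.9; r = 15.4 − 15.9 = -0.5
|r| > 1.4: x=5 (|r|=1.9) → 1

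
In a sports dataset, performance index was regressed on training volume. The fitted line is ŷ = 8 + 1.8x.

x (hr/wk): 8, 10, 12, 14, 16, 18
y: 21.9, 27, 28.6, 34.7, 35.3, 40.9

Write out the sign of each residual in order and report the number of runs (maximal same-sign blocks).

6 runs

x=8: ŷ = 8 + 1.8·8 = 22.4; e = 21.9 − 22.4 = -0.5
x=10: ŷ = 8 + 1.8·10 = 26; e = 27 − 26 = 1
x=12: ŷ = 8 + 1.8·12 = 29.6; e = 28.6 − 29.6 = -1
x=14: ŷ = 8 + 1.8·14 = 33.2; e = 34.7 − 33.2 = 1.5
x=16: ŷ = 8 + 1.8·16 = 36.8; e = 35.3 − 36.8 = -1.5
x=18: ŷ = 8 + 1.8·18 = 40.4; e = 40.9 − 40.4 = 0.5
Signs: − + − + − +
Runs: −×1, +×1, −×1, +×1, −×1, +×1 → 6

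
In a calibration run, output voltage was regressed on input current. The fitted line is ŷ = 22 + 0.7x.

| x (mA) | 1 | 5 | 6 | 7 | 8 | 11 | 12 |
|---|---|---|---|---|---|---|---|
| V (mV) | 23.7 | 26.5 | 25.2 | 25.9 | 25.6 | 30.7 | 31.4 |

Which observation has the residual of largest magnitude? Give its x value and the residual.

x=1: ŷ = 22 + 0.7·1 = 22.7; e = 23.7 − 22.7 = 1
x=5: ŷ = 22 + 0.7·5 = 25.5; e = 26.5 − 25.5 = 1
x=6: ŷ = 22 + 0.7·6 = 26.2; e = 25.2 − 26.2 = -1
x=7: ŷ = 22 + 0.7·7 = 26.9; e = 25.9 − 26.9 = -1
x=8: ŷ = 22 + 0.7·8 = 27.6; e = 25.6 − 27.6 = -2
x=11: ŷ = 22 + 0.7·11 = 29.7; e = 30.7 − 29.7 = 1
x=12: ŷ = 22 + 0.7·12 = 30.4; e = 31.4 − 30.4 = 1
Largest |e| is 2 at x = 8, residual -2.

x = 8, e = -2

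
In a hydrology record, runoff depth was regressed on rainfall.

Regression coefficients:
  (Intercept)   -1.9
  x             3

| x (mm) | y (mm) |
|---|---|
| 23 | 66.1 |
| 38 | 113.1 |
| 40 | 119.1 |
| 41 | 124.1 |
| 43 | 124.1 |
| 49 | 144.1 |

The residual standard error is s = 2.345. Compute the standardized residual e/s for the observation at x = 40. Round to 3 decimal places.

ŷ = -1.9 + 3·40 = 118.1
e = 119.1 − 118.1 = 1
e/s = 1 / 2.345 = 0.426

0.426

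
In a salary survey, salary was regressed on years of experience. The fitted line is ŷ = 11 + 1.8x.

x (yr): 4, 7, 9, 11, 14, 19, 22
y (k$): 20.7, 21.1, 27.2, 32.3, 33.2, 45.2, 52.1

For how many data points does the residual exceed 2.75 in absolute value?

1

x=4: ŷ = 11 + 1.8·4 = 18.2; r = 20.7 − 18.2 = 2.5
x=7: ŷ = 11 + 1.8·7 = 23.6; r = 21.1 − 23.6 = -2.5
x=9: ŷ = 11 + 1.8·9 = 27.2; r = 27.2 − 27.2 = 0
x=11: ŷ = 11 + 1.8·11 = 30.8; r = 32.3 − 30.8 = 1.5
x=14: ŷ = 11 + 1.8·14 = 36.2; r = 33.2 − 36.2 = -3
x=19: ŷ = 11 + 1.8·19 = 45.2; r = 45.2 − 45.2 = 0
x=22: ŷ = 11 + 1.8·22 = 50.6; r = 52.1 − 50.6 = 1.5
|r| > 2.75: x=14 (|r|=3) → 1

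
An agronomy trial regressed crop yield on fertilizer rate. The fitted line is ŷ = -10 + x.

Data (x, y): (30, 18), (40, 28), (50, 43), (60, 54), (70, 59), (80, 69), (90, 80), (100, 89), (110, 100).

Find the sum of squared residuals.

x=30: ŷ = -10 + 30 = 20; r = 18 − 20 = -2
x=40: ŷ = -10 + 40 = 30; r = 28 − 30 = -2
x=50: ŷ = -10 + 50 = 40; r = 43 − 40 = 3
x=60: ŷ = -10 + 60 = 50; r = 54 − 50 = 4
x=70: ŷ = -10 + 70 = 60; r = 59 − 60 = -1
x=80: ŷ = -10 + 80 = 70; r = 69 − 70 = -1
x=90: ŷ = -10 + 90 = 80; r = 80 − 80 = 0
x=100: ŷ = -10 + 100 = 90; r = 89 − 90 = -1
x=110: ŷ = -10 + 110 = 100; r = 100 − 100 = 0
SSE = 4 + 4 + 9 + 16 + 1 + 1 + 0 + 1 + 0 = 36

SSE = 36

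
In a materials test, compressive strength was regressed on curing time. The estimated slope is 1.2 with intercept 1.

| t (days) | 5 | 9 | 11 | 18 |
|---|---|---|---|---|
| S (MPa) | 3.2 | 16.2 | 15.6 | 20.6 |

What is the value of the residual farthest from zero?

r = 4.4

t=5: Ŝ = 1 + 1.2·5 = 7; r = 3.2 − 7 = -3.8
t=9: Ŝ = 1 + 1.2·9 = 11.8; r = 16.2 − 11.8 = 4.4
t=11: Ŝ = 1 + 1.2·11 = 14.2; r = 15.6 − 14.2 = 1.4
t=18: Ŝ = 1 + 1.2·18 = 22.6; r = 20.6 − 22.6 = -2
Largest |r| is 4.4 at t = 9, residual 4.4.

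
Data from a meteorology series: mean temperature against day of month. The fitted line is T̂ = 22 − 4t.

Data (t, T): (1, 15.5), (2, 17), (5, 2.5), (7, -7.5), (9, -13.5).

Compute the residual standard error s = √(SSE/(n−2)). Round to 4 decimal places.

t=1: T̂ = 22 − 4·1 = 18; r = 15.5 − 18 = -2.5
t=2: T̂ = 22 − 4·2 = 14; r = 17 − 14 = 3
t=5: T̂ = 22 − 4·5 = 2; r = 2.5 − 2 = 0.5
t=7: T̂ = 22 − 4·7 = -6; r = -7.5 − (-6) = -1.5
t=9: T̂ = 22 − 4·9 = -14; r = -13.5 − (-14) = 0.5
SSE = 6.25 + 9 + 0.25 + 2.25 + 0.25 = 18
s = √(18/3) = √6 ≈ 2.4495

s = 2.4495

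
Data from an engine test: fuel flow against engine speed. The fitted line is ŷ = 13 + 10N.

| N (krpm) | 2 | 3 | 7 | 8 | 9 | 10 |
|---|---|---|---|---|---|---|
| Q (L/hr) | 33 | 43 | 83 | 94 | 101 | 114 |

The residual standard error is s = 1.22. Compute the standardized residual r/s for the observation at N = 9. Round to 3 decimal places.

-1.639

ŷ = 13 + 10·9 = 103
r = 101 − 103 = -2
r/s = -2 / 1.22 = -1.639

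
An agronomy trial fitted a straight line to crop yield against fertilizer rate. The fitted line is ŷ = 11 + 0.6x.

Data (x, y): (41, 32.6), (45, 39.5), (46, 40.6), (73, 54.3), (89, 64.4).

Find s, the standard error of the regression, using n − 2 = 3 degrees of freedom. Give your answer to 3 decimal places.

x=41: ŷ = 11 + 0.6·41 = 35.6; e = 32.6 − 35.6 = -3
x=45: ŷ = 11 + 0.6·45 = 38; e = 39.5 − 38 = 1.5
x=46: ŷ = 11 + 0.6·46 = 38.6; e = 40.6 − 38.6 = 2
x=73: ŷ = 11 + 0.6·73 = 54.8; e = 54.3 − 54.8 = -0.5
x=89: ŷ = 11 + 0.6·89 = 64.4; e = 64.4 − 64.4 = 0
SSE = 9 + 2.25 + 4 + 0.25 + 0 = 15.5
s = √(15.5/3) = √5.16667 ≈ 2.273

s = 2.273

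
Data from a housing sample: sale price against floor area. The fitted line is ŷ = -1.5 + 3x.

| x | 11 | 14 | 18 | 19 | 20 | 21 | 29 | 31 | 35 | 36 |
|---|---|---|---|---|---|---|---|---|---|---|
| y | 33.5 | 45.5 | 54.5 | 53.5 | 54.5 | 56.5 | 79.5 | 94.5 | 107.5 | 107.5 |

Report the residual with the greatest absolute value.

x=11: ŷ = -1.5 + 3·11 = 31.5; r = 33.5 − 31.5 = 2
x=14: ŷ = -1.5 + 3·14 = 40.5; r = 45.5 − 40.5 = 5
x=18: ŷ = -1.5 + 3·18 = 52.5; r = 54.5 − 52.5 = 2
x=19: ŷ = -1.5 + 3·19 = 55.5; r = 53.5 − 55.5 = -2
x=20: ŷ = -1.5 + 3·20 = 58.5; r = 54.5 − 58.5 = -4
x=21: ŷ = -1.5 + 3·21 = 61.5; r = 56.5 − 61.5 = -5
x=29: ŷ = -1.5 + 3·29 = 85.5; r = 79.5 − 85.5 = -6
x=31: ŷ = -1.5 + 3·31 = 91.5; r = 94.5 − 91.5 = 3
x=35: ŷ = -1.5 + 3·35 = 103.5; r = 107.5 − 103.5 = 4
x=36: ŷ = -1.5 + 3·36 = 106.5; r = 107.5 − 106.5 = 1
Largest |r| is 6 at x = 29, residual -6.

r = -6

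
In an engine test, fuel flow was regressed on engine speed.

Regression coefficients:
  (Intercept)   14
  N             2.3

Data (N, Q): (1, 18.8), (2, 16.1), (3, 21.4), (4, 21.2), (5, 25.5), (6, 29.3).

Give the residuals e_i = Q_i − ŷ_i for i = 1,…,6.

N=1: ŷ = 14 + 2.3·1 = 16.3; e = 18.8 − 16.3 = 2.5
N=2: ŷ = 14 + 2.3·2 = 18.6; e = 16.1 − 18.6 = -2.5
N=3: ŷ = 14 + 2.3·3 = 20.9; e = 21.4 − 20.9 = 0.5
N=4: ŷ = 14 + 2.3·4 = 23.2; e = 21.2 − 23.2 = -2
N=5: ŷ = 14 + 2.3·5 = 25.5; e = 25.5 − 25.5 = 0
N=6: ŷ = 14 + 2.3·6 = 27.8; e = 29.3 − 27.8 = 1.5

2.5, -2.5, 0.5, -2, 0, 1.5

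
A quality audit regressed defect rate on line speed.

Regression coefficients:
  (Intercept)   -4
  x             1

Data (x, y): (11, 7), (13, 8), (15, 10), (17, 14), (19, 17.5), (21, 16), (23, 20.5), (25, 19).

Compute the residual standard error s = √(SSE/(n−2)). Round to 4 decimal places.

s = 1.6583

x=11: ŷ = -4 + 11 = 7; e = 7 − 7 = 0
x=13: ŷ = -4 + 13 = 9; e = 8 − 9 = -1
x=15: ŷ = -4 + 15 = 11; e = 10 − 11 = -1
x=17: ŷ = -4 + 17 = 13; e = 14 − 13 = 1
x=19: ŷ = -4 + 19 = 15; e = 17.5 − 15 = 2.5
x=21: ŷ = -4 + 21 = 17; e = 16 − 17 = -1
x=23: ŷ = -4 + 23 = 19; e = 20.5 − 19 = 1.5
x=25: ŷ = -4 + 25 = 21; e = 19 − 21 = -2
SSE = 0 + 1 + 1 + 1 + 6.25 + 1 + 2.25 + 4 = 16.5
s = √(16.5/6) = √2.75 ≈ 1.6583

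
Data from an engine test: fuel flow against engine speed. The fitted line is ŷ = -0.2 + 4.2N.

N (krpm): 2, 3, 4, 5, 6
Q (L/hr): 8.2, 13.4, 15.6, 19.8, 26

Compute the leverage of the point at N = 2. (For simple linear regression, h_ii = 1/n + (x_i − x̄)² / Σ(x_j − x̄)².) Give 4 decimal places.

N̄ = (2 + 3 + 4 + 5 + 6)/5 = 4
Σ(N − N̄)² = 4 + 1 + 0 + 1 + 4 = 10
h = 1/5 + (-2)²/10 = 0.2 + 0.4 = 0.6000

h = 0.6000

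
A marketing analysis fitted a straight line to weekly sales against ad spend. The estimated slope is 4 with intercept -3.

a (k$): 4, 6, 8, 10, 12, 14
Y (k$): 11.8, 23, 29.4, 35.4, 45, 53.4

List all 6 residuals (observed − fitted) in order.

a=4: Ŷ = -3 + 4·4 = 13; r = 11.8 − 13 = -1.2
a=6: Ŷ = -3 + 4·6 = 21; r = 23 − 21 = 2
a=8: Ŷ = -3 + 4·8 = 29; r = 29.4 − 29 = 0.4
a=10: Ŷ = -3 + 4·10 = 37; r = 35.4 − 37 = -1.6
a=12: Ŷ = -3 + 4·12 = 45; r = 45 − 45 = 0
a=14: Ŷ = -3 + 4·14 = 53; r = 53.4 − 53 = 0.4

-1.2, 2, 0.4, -1.6, 0, 0.4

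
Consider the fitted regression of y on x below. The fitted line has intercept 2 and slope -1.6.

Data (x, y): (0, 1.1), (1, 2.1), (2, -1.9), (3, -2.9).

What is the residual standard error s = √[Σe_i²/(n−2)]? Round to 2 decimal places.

x=0: ŷ = 2 − 1.6·0 = 2; e = 1.1 − 2 = -0.9
x=1: ŷ = 2 − 1.6·1 = 0.4; e = 2.1 − 0.4 = 1.7
x=2: ŷ = 2 − 1.6·2 = -1.2; e = -1.9 − (-1.2) = -0.7
x=3: ŷ = 2 − 1.6·3 = -2.8; e = -2.9 − (-2.8) = -0.1
SSE = 0.81 + 2.89 + 0.49 + 0.01 = 4.2
s = √(4.2/2) = √2.1 ≈ 1.45

s = 1.45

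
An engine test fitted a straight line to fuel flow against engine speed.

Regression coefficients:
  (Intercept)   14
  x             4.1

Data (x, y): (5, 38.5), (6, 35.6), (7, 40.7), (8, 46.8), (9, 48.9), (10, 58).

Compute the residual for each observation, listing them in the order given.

x=5: ŷ = 14 + 4.1·5 = 34.5; e = 38.5 − 34.5 = 4
x=6: ŷ = 14 + 4.1·6 = 38.6; e = 35.6 − 38.6 = -3
x=7: ŷ = 14 + 4.1·7 = 42.7; e = 40.7 − 42.7 = -2
x=8: ŷ = 14 + 4.1·8 = 46.8; e = 46.8 − 46.8 = 0
x=9: ŷ = 14 + 4.1·9 = 50.9; e = 48.9 − 50.9 = -2
x=10: ŷ = 14 + 4.1·10 = 55; e = 58 − 55 = 3

4, -3, -2, 0, -2, 3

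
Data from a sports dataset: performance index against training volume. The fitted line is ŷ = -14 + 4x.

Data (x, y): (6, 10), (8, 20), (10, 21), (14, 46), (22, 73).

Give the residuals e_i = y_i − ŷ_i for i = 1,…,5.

0, 2, -5, 4, -1

x=6: ŷ = -14 + 4·6 = 10; e = 10 − 10 = 0
x=8: ŷ = -14 + 4·8 = 18; e = 20 − 18 = 2
x=10: ŷ = -14 + 4·10 = 26; e = 21 − 26 = -5
x=14: ŷ = -14 + 4·14 = 42; e = 46 − 42 = 4
x=22: ŷ = -14 + 4·22 = 74; e = 73 − 74 = -1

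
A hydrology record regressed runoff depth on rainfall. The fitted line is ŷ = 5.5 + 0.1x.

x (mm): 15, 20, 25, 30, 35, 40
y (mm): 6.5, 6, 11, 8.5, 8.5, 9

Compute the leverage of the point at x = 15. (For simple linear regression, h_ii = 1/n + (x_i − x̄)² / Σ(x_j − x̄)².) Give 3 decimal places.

x̄ = (15 + 20 + 25 + 30 + 35 + 40)/6 = 27.5
Σ(x − x̄)² = 156.25 + 56.25 + 6.25 + 6.25 + 56.25 + 156.25 = 437.5
h = 1/6 + (-12.5)²/437.5 = 0.166667 + 0.357143 = 0.524

h = 0.524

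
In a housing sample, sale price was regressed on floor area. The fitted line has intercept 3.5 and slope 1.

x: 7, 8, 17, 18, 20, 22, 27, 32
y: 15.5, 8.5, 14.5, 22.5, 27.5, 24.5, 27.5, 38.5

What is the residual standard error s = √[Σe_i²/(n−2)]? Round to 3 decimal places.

x=7: ŷ = 3.5 + 7 = 10.5; e = 15.5 − 10.5 = 5
x=8: ŷ = 3.5 + 8 = 11.5; e = 8.5 − 11.5 = -3
x=17: ŷ = 3.5 + 17 = 20.5; e = 14.5 − 20.5 = -6
x=18: ŷ = 3.5 + 18 = 21.5; e = 22.5 − 21.5 = 1
x=20: ŷ = 3.5 + 20 = 23.5; e = 27.5 − 23.5 = 4
x=22: ŷ = 3.5 + 22 = 25.5; e = 24.5 − 25.5 = -1
x=27: ŷ = 3.5 + 27 = 30.5; e = 27.5 − 30.5 = -3
x=32: ŷ = 3.5 + 32 = 35.5; e = 38.5 − 35.5 = 3
SSE = 25 + 9 + 36 + 1 + 16 + 1 + 9 + 9 = 106
s = √(106/6) = √17.6667 ≈ 4.203

s = 4.203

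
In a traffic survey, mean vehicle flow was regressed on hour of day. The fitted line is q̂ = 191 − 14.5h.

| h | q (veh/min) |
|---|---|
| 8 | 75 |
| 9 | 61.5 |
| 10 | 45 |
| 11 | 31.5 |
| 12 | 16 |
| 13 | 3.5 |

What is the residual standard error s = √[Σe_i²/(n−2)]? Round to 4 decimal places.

h=8: q̂ = 191 − 14.5·8 = 75; e = 75 − 75 = 0
h=9: q̂ = 191 − 14.5·9 = 60.5; e = 61.5 − 60.5 = 1
h=10: q̂ = 191 − 14.5·10 = 46; e = 45 − 46 = -1
h=11: q̂ = 191 − 14.5·11 = 31.5; e = 31.5 − 31.5 = 0
h=12: q̂ = 191 − 14.5·12 = 17; e = 16 − 17 = -1
h=13: q̂ = 191 − 14.5·13 = 2.5; e = 3.5 − 2.5 = 1
SSE = 0 + 1 + 1 + 0 + 1 + 1 = 4
s = √(4/4) = √1 ≈ 1.0000

s = 1.0000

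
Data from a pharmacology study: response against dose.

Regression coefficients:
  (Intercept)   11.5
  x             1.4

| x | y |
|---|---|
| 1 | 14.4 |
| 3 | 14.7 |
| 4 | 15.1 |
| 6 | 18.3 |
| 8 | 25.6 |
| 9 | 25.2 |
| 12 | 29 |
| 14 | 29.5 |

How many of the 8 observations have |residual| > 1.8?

2

x=1: ŷ = 11.5 + 1.4·1 = 12.9; r = 14.4 − 12.9 = 1.5
x=3: ŷ = 11.5 + 1.4·3 = 15.7; r = 14.7 − 15.7 = -1
x=4: ŷ = 11.5 + 1.4·4 = 17.1; r = 15.1 − 17.1 = -2
x=6: ŷ = 11.5 + 1.4·6 = 19.9; r = 18.3 − 19.9 = -1.6
x=8: ŷ = 11.5 + 1.4·8 = 22.7; r = 25.6 − 22.7 = 2.9
x=9: ŷ = 11.5 + 1.4·9 = 24.1; r = 25.2 − 24.1 = 1.1
x=12: ŷ = 11.5 + 1.4·12 = 28.3; r = 29 − 28.3 = 0.7
x=14: ŷ = 11.5 + 1.4·14 = 31.1; r = 29.5 − 31.1 = -1.6
|r| > 1.8: x=4 (|r|=2), x=8 (|r|=2.9) → 2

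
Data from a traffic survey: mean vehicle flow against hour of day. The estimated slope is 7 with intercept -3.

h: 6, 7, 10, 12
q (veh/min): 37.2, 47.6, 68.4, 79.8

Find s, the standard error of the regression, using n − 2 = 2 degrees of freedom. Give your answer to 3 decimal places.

h=6: ŷ = -3 + 7·6 = 39; r = 37.2 − 39 = -1.8
h=7: ŷ = -3 + 7·7 = 46; r = 47.6 − 46 = 1.6
h=10: ŷ = -3 + 7·10 = 67; r = 68.4 − 67 = 1.4
h=12: ŷ = -3 + 7·12 = 81; r = 79.8 − 81 = -1.2
SSE = 3.24 + 2.56 + 1.96 + 1.44 = 9.2
s = √(9.2/2) = √4.6 ≈ 2.145

s = 2.145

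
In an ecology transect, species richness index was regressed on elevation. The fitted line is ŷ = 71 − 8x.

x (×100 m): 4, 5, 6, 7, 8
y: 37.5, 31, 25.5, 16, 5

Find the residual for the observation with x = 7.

r = 1

ŷ = 71 − 8·7 = 15
r = 16 − 15 = 1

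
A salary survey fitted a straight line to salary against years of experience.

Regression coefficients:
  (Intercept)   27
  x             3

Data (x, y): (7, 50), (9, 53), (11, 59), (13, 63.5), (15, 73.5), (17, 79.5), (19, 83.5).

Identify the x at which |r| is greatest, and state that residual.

x=7: ŷ = 27 + 3·7 = 48; r = 50 − 48 = 2
x=9: ŷ = 27 + 3·9 = 54; r = 53 − 54 = -1
x=11: ŷ = 27 + 3·11 = 60; r = 59 − 60 = -1
x=13: ŷ = 27 + 3·13 = 66; r = 63.5 − 66 = -2.5
x=15: ŷ = 27 + 3·15 = 72; r = 73.5 − 72 = 1.5
x=17: ŷ = 27 + 3·17 = 78; r = 79.5 − 78 = 1.5
x=19: ŷ = 27 + 3·19 = 84; r = 83.5 − 84 = -0.5
Largest |r| is 2.5 at x = 13, residual -2.5.

x = 13, r = -2.5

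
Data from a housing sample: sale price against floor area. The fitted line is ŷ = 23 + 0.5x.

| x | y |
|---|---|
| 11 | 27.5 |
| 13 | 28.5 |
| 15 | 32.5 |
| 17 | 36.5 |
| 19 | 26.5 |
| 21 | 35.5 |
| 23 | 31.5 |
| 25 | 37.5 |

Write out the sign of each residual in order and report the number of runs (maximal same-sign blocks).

x=11: ŷ = 23 + 0.5·11 = 28.5; r = 27.5 − 28.5 = -1
x=13: ŷ = 23 + 0.5·13 = 29.5; r = 28.5 − 29.5 = -1
x=15: ŷ = 23 + 0.5·15 = 30.5; r = 32.5 − 30.5 = 2
x=17: ŷ = 23 + 0.5·17 = 31.5; r = 36.5 − 31.5 = 5
x=19: ŷ = 23 + 0.5·19 = 32.5; r = 26.5 − 32.5 = -6
x=21: ŷ = 23 + 0.5·21 = 33.5; r = 35.5 − 33.5 = 2
x=23: ŷ = 23 + 0.5·23 = 34.5; r = 31.5 − 34.5 = -3
x=25: ŷ = 23 + 0.5·25 = 35.5; r = 37.5 − 35.5 = 2
Signs: − − + + − + − +
Runs: −×2, +×2, −×1, +×1, −×1, +×1 → 6

6 runs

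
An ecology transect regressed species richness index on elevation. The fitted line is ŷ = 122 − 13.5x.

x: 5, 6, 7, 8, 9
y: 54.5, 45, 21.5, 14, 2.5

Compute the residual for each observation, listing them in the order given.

0, 4, -6, 0, 2

x=5: ŷ = 122 − 13.5·5 = 54.5; r = 54.5 − 54.5 = 0
x=6: ŷ = 122 − 13.5·6 = 41; r = 45 − 41 = 4
x=7: ŷ = 122 − 13.5·7 = 27.5; r = 21.5 − 27.5 = -6
x=8: ŷ = 122 − 13.5·8 = 14; r = 14 − 14 = 0
x=9: ŷ = 122 − 13.5·9 = 0.5; r = 2.5 − 0.5 = 2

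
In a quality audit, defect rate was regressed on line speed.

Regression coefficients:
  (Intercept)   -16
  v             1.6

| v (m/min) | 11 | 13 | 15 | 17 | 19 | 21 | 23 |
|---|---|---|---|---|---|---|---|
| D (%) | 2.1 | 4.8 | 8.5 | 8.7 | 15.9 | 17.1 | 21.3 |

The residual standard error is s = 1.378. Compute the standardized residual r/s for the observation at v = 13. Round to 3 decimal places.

0.000

D̂ = -16 + 1.6·13 = 4.8
r = 4.8 − 4.8 = 0
r/s = 0 / 1.378 = 0.000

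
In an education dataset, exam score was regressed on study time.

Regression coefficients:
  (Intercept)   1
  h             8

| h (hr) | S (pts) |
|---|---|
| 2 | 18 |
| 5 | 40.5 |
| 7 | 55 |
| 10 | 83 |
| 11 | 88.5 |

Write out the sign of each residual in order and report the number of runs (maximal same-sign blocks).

4 runs

h=2: ŷ = 1 + 8·2 = 17; r = 18 − 17 = 1
h=5: ŷ = 1 + 8·5 = 41; r = 40.5 − 41 = -0.5
h=7: ŷ = 1 + 8·7 = 57; r = 55 − 57 = -2
h=10: ŷ = 1 + 8·10 = 81; r = 83 − 81 = 2
h=11: ŷ = 1 + 8·11 = 89; r = 88.5 − 89 = -0.5
Signs: + − − + −
Runs: +×1, −×2, +×1, −×1 → 4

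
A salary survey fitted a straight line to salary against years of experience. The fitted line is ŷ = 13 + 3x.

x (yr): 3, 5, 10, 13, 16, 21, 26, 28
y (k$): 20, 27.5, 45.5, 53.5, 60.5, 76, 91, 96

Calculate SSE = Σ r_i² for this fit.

SSE = 14

x=3: ŷ = 13 + 3·3 = 22; r = 20 − 22 = -2
x=5: ŷ = 13 + 3·5 = 28; r = 27.5 − 28 = -0.5
x=10: ŷ = 13 + 3·10 = 43; r = 45.5 − 43 = 2.5
x=13: ŷ = 13 + 3·13 = 52; r = 53.5 − 52 = 1.5
x=16: ŷ = 13 + 3·16 = 61; r = 60.5 − 61 = -0.5
x=21: ŷ = 13 + 3·21 = 76; r = 76 − 76 = 0
x=26: ŷ = 13 + 3·26 = 91; r = 91 − 91 = 0
x=28: ŷ = 13 + 3·28 = 97; r = 96 − 97 = -1
SSE = 4 + 0.25 + 6.25 + 2.25 + 0.25 + 0 + 0 + 1 = 14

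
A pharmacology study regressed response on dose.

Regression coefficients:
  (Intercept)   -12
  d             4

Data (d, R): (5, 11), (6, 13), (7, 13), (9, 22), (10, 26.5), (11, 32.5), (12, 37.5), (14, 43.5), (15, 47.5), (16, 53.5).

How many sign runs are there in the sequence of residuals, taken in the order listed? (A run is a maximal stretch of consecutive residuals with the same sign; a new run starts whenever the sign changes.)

5 runs

d=5: R̂ = -12 + 4·5 = 8; e = 11 − 8 = 3
d=6: R̂ = -12 + 4·6 = 12; e = 13 − 12 = 1
d=7: R̂ = -12 + 4·7 = 16; e = 13 − 16 = -3
d=9: R̂ = -12 + 4·9 = 24; e = 22 − 24 = -2
d=10: R̂ = -12 + 4·10 = 28; e = 26.5 − 28 = -1.5
d=11: R̂ = -12 + 4·11 = 32; e = 32.5 − 32 = 0.5
d=12: R̂ = -12 + 4·12 = 36; e = 37.5 − 36 = 1.5
d=14: R̂ = -12 + 4·14 = 44; e = 43.5 − 44 = -0.5
d=15: R̂ = -12 + 4·15 = 48; e = 47.5 − 48 = -0.5
d=16: R̂ = -12 + 4·16 = 52; e = 53.5 − 52 = 1.5
Signs: + + − − − + + − − +
Runs: +×2, −×3, +×2, −×2, +×1 → 5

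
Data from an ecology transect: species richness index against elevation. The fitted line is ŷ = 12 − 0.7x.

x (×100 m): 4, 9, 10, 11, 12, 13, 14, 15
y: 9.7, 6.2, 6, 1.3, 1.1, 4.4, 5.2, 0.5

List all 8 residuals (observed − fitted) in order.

0.5, 0.5, 1, -3, -2.5, 1.5, 3, -1

x=4: ŷ = 12 − 0.7·4 = 9.2; e = 9.7 − 9.2 = 0.5
x=9: ŷ = 12 − 0.7·9 = 5.7; e = 6.2 − 5.7 = 0.5
x=10: ŷ = 12 − 0.7·10 = 5; e = 6 − 5 = 1
x=11: ŷ = 12 − 0.7·11 = 4.3; e = 1.3 − 4.3 = -3
x=12: ŷ = 12 − 0.7·12 = 3.6; e = 1.1 − 3.6 = -2.5
x=13: ŷ = 12 − 0.7·13 = 2.9; e = 4.4 − 2.9 = 1.5
x=14: ŷ = 12 − 0.7·14 = 2.2; e = 5.2 − 2.2 = 3
x=15: ŷ = 12 − 0.7·15 = 1.5; e = 0.5 − 1.5 = -1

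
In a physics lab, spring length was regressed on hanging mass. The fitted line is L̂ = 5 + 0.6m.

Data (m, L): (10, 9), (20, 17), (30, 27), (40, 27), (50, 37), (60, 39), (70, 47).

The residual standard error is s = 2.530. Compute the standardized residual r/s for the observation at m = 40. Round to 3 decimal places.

-0.791

L̂ = 5 + 0.6·40 = 29
r = 27 − 29 = -2
r/s = -2 / 2.530 = -0.791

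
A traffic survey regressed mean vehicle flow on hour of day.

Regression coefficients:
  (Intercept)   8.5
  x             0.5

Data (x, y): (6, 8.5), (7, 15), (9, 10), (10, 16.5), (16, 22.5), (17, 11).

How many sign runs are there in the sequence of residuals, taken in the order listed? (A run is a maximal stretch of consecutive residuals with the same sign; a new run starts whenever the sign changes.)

x=6: ŷ = 8.5 + 0.5·6 = 11.5; r = 8.5 − 11.5 = -3
x=7: ŷ = 8.5 + 0.5·7 = 12; r = 15 − 12 = 3
x=9: ŷ = 8.5 + 0.5·9 = 13; r = 10 − 13 = -3
x=10: ŷ = 8.5 + 0.5·10 = 13.5; r = 16.5 − 13.5 = 3
x=16: ŷ = 8.5 + 0.5·16 = 16.5; r = 22.5 − 16.5 = 6
x=17: ŷ = 8.5 + 0.5·17 = 17; r = 11 − 17 = -6
Signs: − + − + + −
Runs: −×1, +×1, −×1, +×2, −×1 → 5

5 runs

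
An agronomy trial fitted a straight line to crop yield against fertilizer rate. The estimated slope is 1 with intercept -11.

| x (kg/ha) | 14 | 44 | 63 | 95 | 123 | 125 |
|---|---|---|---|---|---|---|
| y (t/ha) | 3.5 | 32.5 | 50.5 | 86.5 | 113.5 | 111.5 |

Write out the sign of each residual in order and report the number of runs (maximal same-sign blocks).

x=14: ŷ = -11 + 14 = 3; r = 3.5 − 3 = 0.5
x=44: ŷ = -11 + 44 = 33; r = 32.5 − 33 = -0.5
x=63: ŷ = -11 + 63 = 52; r = 50.5 − 52 = -1.5
x=95: ŷ = -11 + 95 = 84; r = 86.5 − 84 = 2.5
x=123: ŷ = -11 + 123 = 112; r = 113.5 − 112 = 1.5
x=125: ŷ = -11 + 125 = 114; r = 111.5 − 114 = -2.5
Signs: + − − + + −
Runs: +×1, −×2, +×2, −×1 → 4

4 runs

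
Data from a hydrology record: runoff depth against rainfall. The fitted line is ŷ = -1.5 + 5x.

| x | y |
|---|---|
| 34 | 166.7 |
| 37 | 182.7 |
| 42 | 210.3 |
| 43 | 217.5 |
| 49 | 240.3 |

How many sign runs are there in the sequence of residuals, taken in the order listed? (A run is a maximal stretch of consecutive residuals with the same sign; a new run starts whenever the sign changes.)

3 runs

x=34: ŷ = -1.5 + 5·34 = 168.5; e = 166.7 − 168.5 = -1.8
x=37: ŷ = -1.5 + 5·37 = 183.5; e = 182.7 − 183.5 = -0.8
x=42: ŷ = -1.5 + 5·42 = 208.5; e = 210.3 − 208.5 = 1.8
x=43: ŷ = -1.5 + 5·43 = 213.5; e = 217.5 − 213.5 = 4
x=49: ŷ = -1.5 + 5·49 = 243.5; e = 240.3 − 243.5 = -3.2
Signs: − − + + −
Runs: −×2, +×2, −×1 → 3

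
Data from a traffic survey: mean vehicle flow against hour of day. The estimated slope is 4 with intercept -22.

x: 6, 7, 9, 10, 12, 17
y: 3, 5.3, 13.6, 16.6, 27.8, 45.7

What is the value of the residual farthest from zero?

e = 1.8

x=6: ŷ = -22 + 4·6 = 2; e = 3 − 2 = 1
x=7: ŷ = -22 + 4·7 = 6; e = 5.3 − 6 = -0.7
x=9: ŷ = -22 + 4·9 = 14; e = 13.6 − 14 = -0.4
x=10: ŷ = -22 + 4·10 = 18; e = 16.6 − 18 = -1.4
x=12: ŷ = -22 + 4·12 = 26; e = 27.8 − 26 = 1.8
x=17: ŷ = -22 + 4·17 = 46; e = 45.7 − 46 = -0.3
Largest |e| is 1.8 at x = 12, residual 1.8.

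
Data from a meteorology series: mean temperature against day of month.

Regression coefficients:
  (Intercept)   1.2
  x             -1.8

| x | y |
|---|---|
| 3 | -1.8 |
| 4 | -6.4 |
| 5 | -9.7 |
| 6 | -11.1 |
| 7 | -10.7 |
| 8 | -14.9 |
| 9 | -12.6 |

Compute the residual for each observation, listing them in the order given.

2.4, -0.4, -1.9, -1.5, 0.7, -1.7, 2.4

x=3: ŷ = 1.2 − 1.8·3 = -4.2; r = -1.8 − (-4.2) = 2.4
x=4: ŷ = 1.2 − 1.8·4 = -6; r = -6.4 − (-6) = -0.4
x=5: ŷ = 1.2 − 1.8·5 = -7.8; r = -9.7 − (-7.8) = -1.9
x=6: ŷ = 1.2 − 1.8·6 = -9.6; r = -11.1 − (-9.6) = -1.5
x=7: ŷ = 1.2 − 1.8·7 = -11.4; r = -10.7 − (-11.4) = 0.7
x=8: ŷ = 1.2 − 1.8·8 = -13.2; r = -14.9 − (-13.2) = -1.7
x=9: ŷ = 1.2 − 1.8·9 = -15; r = -12.6 − (-15) = 2.4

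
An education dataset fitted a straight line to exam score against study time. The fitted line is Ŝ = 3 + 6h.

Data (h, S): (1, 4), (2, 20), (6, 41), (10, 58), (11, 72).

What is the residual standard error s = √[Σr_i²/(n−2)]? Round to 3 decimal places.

s = 5.416

h=1: Ŝ = 3 + 6·1 = 9; r = 4 − 9 = -5
h=2: Ŝ = 3 + 6·2 = 15; r = 20 − 15 = 5
h=6: Ŝ = 3 + 6·6 = 39; r = 41 − 39 = 2
h=10: Ŝ = 3 + 6·10 = 63; r = 58 − 63 = -5
h=11: Ŝ = 3 + 6·11 = 69; r = 72 − 69 = 3
SSE = 25 + 25 + 4 + 25 + 9 = 88
s = √(88/3) = √29.3333 ≈ 5.416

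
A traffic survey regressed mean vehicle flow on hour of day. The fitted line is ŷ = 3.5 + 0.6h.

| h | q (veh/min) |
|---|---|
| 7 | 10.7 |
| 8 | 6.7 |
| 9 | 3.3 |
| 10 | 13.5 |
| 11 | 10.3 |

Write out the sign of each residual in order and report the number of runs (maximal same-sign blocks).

3 runs

h=7: ŷ = 3.5 + 0.6·7 = 7.7; r = 10.7 − 7.7 = 3
h=8: ŷ = 3.5 + 0.6·8 = 8.3; r = 6.7 − 8.3 = -1.6
h=9: ŷ = 3.5 + 0.6·9 = 8.9; r = 3.3 − 8.9 = -5.6
h=10: ŷ = 3.5 + 0.6·10 = 9.5; r = 13.5 − 9.5 = 4
h=11: ŷ = 3.5 + 0.6·11 = 10.1; r = 10.3 − 10.1 = 0.2
Signs: + − − + +
Runs: +×1, −×2, +×2 → 3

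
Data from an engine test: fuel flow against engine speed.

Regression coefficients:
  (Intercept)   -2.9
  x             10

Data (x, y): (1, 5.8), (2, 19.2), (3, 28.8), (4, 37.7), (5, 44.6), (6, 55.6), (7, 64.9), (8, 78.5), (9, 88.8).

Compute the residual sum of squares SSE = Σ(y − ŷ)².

x=1: ŷ = -2.9 + 10·1 = 7.1; r = 5.8 − 7.1 = -1.3
x=2: ŷ = -2.9 + 10·2 = 17.1; r = 19.2 − 17.1 = 2.1
x=3: ŷ = -2.9 + 10·3 = 27.1; r = 28.8 − 27.1 = 1.7
x=4: ŷ = -2.9 + 10·4 = 37.1; r = 37.7 − 37.1 = 0.6
x=5: ŷ = -2.9 + 10·5 = 47.1; r = 44.6 − 47.1 = -2.5
x=6: ŷ = -2.9 + 10·6 = 57.1; r = 55.6 − 57.1 = -1.5
x=7: ŷ = -2.9 + 10·7 = 67.1; r = 64.9 − 67.1 = -2.2
x=8: ŷ = -2.9 + 10·8 = 77.1; r = 78.5 − 77.1 = 1.4
x=9: ŷ = -2.9 + 10·9 = 87.1; r = 88.8 − 87.1 = 1.7
SSE = 1.69 + 4.41 + 2.89 + 0.36 + 6.25 + 2.25 + 4.84 + 1.96 + 2.89 = 27.54

SSE = 27.54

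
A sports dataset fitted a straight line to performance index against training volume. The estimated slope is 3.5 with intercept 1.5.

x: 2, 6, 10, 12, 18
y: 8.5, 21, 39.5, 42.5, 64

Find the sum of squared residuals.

SSE = 12.5

x=2: ŷ = 1.5 + 3.5·2 = 8.5; r = 8.5 − 8.5 = 0
x=6: ŷ = 1.5 + 3.5·6 = 22.5; r = 21 − 22.5 = -1.5
x=10: ŷ = 1.5 + 3.5·10 = 36.5; r = 39.5 − 36.5 = 3
x=12: ŷ = 1.5 + 3.5·12 = 43.5; r = 42.5 − 43.5 = -1
x=18: ŷ = 1.5 + 3.5·18 = 64.5; r = 64 − 64.5 = -0.5
SSE = 0 + 2.25 + 9 + 1 + 0.25 = 12.5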